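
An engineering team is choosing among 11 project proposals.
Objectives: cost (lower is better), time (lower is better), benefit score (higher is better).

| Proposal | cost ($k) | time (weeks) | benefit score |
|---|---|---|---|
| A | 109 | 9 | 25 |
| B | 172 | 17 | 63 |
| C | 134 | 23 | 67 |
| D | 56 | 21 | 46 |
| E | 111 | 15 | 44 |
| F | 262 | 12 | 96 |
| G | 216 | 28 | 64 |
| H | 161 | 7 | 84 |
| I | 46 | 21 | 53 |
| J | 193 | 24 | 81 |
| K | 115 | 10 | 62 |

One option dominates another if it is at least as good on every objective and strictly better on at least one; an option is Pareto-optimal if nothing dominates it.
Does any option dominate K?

No

A: worse on benefit score (25 vs 62).
B: worse on cost (172 vs 115).
C: worse on cost (134 vs 115).
D: worse on time (21 vs 10).
E: worse on time (15 vs 10).
F: worse on cost (262 vs 115).
G: worse on cost (216 vs 115).
H: worse on cost (161 vs 115).
I: worse on time (21 vs 10).
J: worse on cost (193 vs 115).
No option is at least as good as K on every objective and strictly better on one.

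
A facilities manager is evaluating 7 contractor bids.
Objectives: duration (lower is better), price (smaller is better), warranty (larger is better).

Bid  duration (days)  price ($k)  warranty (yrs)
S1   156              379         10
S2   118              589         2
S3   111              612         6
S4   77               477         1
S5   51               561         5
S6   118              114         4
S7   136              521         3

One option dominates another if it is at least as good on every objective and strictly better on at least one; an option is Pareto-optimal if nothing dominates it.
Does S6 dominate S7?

S6 vs S7: duration 118≤136, price 114≤521, warranty 4≥3 — S6 is at least as good on every objective with at least one strict improvement.

Yes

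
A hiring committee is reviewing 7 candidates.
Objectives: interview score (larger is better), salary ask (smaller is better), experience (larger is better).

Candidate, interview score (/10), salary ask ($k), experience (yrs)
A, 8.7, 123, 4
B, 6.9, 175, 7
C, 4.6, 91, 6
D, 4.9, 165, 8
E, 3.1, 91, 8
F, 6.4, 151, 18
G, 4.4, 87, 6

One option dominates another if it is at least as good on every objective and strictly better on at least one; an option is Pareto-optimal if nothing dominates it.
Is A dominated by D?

No

D vs A: D is worse on interview score (4.9 vs 8.7), so it does not dominate A.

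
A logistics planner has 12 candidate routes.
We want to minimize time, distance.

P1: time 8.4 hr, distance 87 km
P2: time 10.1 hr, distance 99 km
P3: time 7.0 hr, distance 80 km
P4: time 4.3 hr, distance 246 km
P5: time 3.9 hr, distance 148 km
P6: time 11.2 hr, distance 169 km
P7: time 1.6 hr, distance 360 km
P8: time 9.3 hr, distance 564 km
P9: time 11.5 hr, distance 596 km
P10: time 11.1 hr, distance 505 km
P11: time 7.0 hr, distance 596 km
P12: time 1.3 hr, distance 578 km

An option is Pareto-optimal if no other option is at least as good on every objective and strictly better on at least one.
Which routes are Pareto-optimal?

P1: dominated by P3 (time 7.0≤8.4, distance 80≤87).
P2: dominated by P1 (time 8.4≤10.1, distance 87≤99).
P3: not dominated (best distance).
P4: dominated by P5 (time 3.9≤4.3, distance 148≤246).
P5: not dominated.
P6: dominated by P1 (time 8.4≤11.2, distance 87≤169).
P7: not dominated.
P8: dominated by P1 (time 8.4≤9.3, distance 87≤564).
P9: dominated by P1 (time 8.4≤11.5, distance 87≤596).
P10: dominated by P1 (time 8.4≤11.1, distance 87≤505).
P11: dominated by P3 (time 7.0≤7.0, distance 80≤596).
P12: not dominated (best time).

P3, P5, P7, P12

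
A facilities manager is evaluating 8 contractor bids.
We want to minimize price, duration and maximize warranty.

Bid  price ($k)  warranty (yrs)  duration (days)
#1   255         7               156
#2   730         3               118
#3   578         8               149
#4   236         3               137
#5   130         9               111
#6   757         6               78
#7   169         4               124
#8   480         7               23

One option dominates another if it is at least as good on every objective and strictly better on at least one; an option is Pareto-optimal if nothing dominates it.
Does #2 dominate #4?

#2 vs #4: #2 is worse on price (730 vs 236), so it does not dominate #4.

No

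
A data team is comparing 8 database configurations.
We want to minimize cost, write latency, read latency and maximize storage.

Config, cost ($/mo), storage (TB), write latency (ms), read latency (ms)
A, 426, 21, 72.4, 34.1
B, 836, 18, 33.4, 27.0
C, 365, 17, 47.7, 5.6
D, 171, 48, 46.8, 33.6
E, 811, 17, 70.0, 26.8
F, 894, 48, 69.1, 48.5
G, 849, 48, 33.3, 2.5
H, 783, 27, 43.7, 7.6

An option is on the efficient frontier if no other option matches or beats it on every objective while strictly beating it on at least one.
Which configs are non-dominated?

B, C, D, G, H

A: dominated by D (cost 171≤426, storage 48≥21, write latency 46.8≤72.4, read latency 33.6≤34.1).
B: not dominated.
C: not dominated.
D: not dominated (best cost).
E: dominated by C (cost 365≤811, storage 17≥17, write latency 47.7≤70.0, read latency 5.6≤26.8).
F: dominated by D (cost 171≤894, storage 48≥48, write latency 46.8≤69.1, read latency 33.6≤48.5).
G: not dominated (best write latency).
H: not dominated.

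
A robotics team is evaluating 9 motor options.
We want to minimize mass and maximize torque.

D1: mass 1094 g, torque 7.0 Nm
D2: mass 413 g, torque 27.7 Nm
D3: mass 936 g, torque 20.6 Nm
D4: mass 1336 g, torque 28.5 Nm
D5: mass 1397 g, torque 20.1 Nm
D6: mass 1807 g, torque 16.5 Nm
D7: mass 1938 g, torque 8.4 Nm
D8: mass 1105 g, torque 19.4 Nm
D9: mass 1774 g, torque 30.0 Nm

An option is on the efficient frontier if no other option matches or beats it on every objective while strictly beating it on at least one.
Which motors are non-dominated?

D2, D4, D9

D1: dominated by D2 (mass 413≤1094, torque 27.7≥7.0).
D2: not dominated (best mass).
D3: dominated by D2 (mass 413≤936, torque 27.7≥20.6).
D4: not dominated.
D5: dominated by D2 (mass 413≤1397, torque 27.7≥20.1).
D6: dominated by D2 (mass 413≤1807, torque 27.7≥16.5).
D7: dominated by D2 (mass 413≤1938, torque 27.7≥8.4).
D8: dominated by D2 (mass 413≤1105, torque 27.7≥19.4).
D9: not dominated (best torque).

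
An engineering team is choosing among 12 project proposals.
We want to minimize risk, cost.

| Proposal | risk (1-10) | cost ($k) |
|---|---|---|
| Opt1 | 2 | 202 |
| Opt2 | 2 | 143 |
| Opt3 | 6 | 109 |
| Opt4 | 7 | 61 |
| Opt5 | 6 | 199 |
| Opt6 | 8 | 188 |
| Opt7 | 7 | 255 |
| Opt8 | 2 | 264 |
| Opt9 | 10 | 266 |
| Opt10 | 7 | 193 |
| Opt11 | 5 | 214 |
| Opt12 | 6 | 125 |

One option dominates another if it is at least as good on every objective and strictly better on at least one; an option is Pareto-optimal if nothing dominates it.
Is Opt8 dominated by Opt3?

Opt3 vs Opt8: Opt3 is worse on risk (6 vs 2), so it does not dominate Opt8.

No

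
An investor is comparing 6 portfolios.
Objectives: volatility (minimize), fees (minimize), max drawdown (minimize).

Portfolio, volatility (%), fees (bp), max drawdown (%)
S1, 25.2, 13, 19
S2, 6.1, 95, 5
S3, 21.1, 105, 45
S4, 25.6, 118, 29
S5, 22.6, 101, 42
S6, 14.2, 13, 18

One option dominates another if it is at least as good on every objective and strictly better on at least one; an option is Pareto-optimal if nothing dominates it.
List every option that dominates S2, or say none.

none

S1: worse on volatility (25.2 vs 6.1).
S3: worse on volatility (21.1 vs 6.1).
S4: worse on volatility (25.6 vs 6.1).
S5: worse on volatility (22.6 vs 6.1).
S6: worse on volatility (14.2 vs 6.1).
No option dominates S2.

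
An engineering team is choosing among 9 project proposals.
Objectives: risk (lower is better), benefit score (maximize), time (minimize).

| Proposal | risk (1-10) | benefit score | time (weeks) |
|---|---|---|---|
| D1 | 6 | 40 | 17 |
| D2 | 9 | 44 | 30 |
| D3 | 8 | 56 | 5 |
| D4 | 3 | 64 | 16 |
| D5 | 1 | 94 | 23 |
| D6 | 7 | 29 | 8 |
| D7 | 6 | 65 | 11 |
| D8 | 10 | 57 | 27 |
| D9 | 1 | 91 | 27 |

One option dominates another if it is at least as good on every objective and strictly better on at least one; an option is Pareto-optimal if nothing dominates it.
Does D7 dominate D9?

D7 vs D9: D7 is worse on risk (6 vs 1), so it does not dominate D9.

No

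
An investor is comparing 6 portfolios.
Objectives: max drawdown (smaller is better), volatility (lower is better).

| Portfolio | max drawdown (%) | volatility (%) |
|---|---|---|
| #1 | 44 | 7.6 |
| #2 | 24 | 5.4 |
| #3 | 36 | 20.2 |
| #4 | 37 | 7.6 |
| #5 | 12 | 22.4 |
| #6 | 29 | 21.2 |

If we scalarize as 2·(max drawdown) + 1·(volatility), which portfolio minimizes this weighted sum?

#5

#1: 2·44 + 1·7.6 = 95.6
#2: 2·24 + 1·5.4 = 53.4
#3: 2·36 + 1·20.2 = 92.2
#4: 2·37 + 1·7.6 = 81.6
#5: 2·12 + 1·22.4 = 46.4
#6: 2·29 + 1·21.2 = 79.2
Lowest: #5 at 46.4.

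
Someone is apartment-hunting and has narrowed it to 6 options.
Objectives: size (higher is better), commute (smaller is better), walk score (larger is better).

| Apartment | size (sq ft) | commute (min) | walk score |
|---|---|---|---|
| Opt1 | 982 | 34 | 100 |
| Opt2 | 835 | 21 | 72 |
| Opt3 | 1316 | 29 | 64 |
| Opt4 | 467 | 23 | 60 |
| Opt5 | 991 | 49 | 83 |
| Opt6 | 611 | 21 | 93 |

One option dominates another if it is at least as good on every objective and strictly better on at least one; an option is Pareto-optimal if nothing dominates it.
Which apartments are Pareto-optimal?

Opt1, Opt2, Opt3, Opt5, Opt6

Opt1: not dominated (best walk score).
Opt2: not dominated.
Opt3: not dominated (best size).
Opt4: dominated by Opt2 (size 835≥467, commute 21≤23, walk score 72≥60).
Opt5: not dominated.
Opt6: not dominated.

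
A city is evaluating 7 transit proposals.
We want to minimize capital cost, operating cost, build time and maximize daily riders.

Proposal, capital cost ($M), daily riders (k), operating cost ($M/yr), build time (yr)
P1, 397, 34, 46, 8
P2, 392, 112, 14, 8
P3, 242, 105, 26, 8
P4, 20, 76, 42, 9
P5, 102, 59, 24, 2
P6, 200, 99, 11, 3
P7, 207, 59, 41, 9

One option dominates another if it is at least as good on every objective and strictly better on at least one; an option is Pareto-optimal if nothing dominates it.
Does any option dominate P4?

P1: worse on capital cost (397 vs 20).
P2: worse on capital cost (392 vs 20).
P3: worse on capital cost (242 vs 20).
P5: worse on capital cost (102 vs 20).
P6: worse on capital cost (200 vs 20).
P7: worse on capital cost (207 vs 20).
No option is at least as good as P4 on every objective and strictly better on one.

No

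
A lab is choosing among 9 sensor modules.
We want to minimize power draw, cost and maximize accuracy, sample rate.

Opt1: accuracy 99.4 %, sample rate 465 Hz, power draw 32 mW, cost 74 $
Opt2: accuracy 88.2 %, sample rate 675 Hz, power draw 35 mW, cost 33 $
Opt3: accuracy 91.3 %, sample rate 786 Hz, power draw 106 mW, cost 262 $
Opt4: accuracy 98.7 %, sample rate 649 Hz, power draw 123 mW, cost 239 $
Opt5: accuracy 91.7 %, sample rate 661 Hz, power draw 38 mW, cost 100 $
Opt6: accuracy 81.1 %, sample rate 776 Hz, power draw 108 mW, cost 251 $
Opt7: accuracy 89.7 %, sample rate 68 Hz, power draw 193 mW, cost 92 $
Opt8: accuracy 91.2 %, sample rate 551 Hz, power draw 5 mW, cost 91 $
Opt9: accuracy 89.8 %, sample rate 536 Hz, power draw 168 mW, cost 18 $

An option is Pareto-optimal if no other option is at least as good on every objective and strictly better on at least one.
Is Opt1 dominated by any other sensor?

Opt2: worse on accuracy (88.2 vs 99.4).
Opt3: worse on accuracy (91.3 vs 99.4).
Opt4: worse on accuracy (98.7 vs 99.4).
Opt5: worse on accuracy (91.7 vs 99.4).
Opt6: worse on accuracy (81.1 vs 99.4).
Opt7: worse on accuracy (89.7 vs 99.4).
Opt8: worse on accuracy (91.2 vs 99.4).
Opt9: worse on accuracy (89.8 vs 99.4).
No option is at least as good as Opt1 on every objective and strictly better on one.

No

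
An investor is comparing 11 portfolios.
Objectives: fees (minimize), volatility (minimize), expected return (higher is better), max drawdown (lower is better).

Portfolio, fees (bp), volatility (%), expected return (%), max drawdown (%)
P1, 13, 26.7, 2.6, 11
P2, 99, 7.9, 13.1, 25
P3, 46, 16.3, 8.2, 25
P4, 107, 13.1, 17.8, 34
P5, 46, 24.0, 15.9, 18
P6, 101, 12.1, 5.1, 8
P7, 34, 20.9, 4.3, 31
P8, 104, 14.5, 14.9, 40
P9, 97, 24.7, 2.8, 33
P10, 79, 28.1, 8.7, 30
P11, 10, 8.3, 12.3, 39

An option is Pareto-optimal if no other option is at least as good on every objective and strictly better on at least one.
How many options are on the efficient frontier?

P1: not dominated.
P2: not dominated (best volatility).
P3: not dominated.
P4: not dominated (best expected return).
P5: not dominated.
P6: not dominated (best max drawdown).
P7: not dominated.
P8: not dominated.
P9: dominated by P3 (fees 46≤97, volatility 16.3≤24.7, expected return 8.2≥2.8, max drawdown 25≤33).
P10: dominated by P5 (fees 46≤79, volatility 24.0≤28.1, expected return 15.9≥8.7, max drawdown 18≤30).
P11: not dominated (best fees).
Pareto-optimal: P1, P2, P3, P4, P5, P6, P7, P8, P11 → 9.

9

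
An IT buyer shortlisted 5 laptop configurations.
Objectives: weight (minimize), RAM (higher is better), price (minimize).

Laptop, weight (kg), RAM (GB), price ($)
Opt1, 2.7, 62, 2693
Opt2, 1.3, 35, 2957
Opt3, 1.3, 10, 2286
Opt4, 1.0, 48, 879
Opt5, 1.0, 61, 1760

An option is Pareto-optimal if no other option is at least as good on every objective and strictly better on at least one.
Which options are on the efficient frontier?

Opt1, Opt4, Opt5

Opt1: not dominated (best RAM).
Opt2: dominated by Opt4 (weight 1.0≤1.3, RAM 48≥35, price 879≤2957).
Opt3: dominated by Opt4 (weight 1.0≤1.3, RAM 48≥10, price 879≤2286).
Opt4: not dominated (best price).
Opt5: not dominated.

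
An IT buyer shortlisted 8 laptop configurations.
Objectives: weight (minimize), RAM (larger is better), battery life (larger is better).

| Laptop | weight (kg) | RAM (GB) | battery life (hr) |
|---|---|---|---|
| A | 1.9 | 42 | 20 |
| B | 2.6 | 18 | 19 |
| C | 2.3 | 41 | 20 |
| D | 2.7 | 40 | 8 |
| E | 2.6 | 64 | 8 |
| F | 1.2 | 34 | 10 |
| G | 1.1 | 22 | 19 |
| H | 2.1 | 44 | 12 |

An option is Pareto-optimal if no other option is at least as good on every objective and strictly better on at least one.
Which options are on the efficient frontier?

A, E, F, G, H

A: not dominated.
B: dominated by A (weight 1.9≤2.6, RAM 42≥18, battery life 20≥19).
C: dominated by A (weight 1.9≤2.3, RAM 42≥41, battery life 20≥20).
D: dominated by A (weight 1.9≤2.7, RAM 42≥40, battery life 20≥8).
E: not dominated (best RAM).
F: not dominated.
G: not dominated (best weight).
H: not dominated.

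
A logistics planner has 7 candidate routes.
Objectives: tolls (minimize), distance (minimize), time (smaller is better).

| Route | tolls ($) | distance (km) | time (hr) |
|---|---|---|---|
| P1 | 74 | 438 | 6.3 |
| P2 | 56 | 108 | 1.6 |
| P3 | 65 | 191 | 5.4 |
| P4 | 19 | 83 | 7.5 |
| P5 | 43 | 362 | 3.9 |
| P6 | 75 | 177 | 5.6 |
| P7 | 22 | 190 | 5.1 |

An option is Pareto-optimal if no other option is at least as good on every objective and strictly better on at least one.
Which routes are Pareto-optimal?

P2, P4, P5, P7

P1: dominated by P2 (tolls 56≤74, distance 108≤438, time 1.6≤6.3).
P2: not dominated (best time).
P3: dominated by P2 (tolls 56≤65, distance 108≤191, time 1.6≤5.4).
P4: not dominated (best tolls).
P5: not dominated.
P6: dominated by P2 (tolls 56≤75, distance 108≤177, time 1.6≤5.6).
P7: not dominated.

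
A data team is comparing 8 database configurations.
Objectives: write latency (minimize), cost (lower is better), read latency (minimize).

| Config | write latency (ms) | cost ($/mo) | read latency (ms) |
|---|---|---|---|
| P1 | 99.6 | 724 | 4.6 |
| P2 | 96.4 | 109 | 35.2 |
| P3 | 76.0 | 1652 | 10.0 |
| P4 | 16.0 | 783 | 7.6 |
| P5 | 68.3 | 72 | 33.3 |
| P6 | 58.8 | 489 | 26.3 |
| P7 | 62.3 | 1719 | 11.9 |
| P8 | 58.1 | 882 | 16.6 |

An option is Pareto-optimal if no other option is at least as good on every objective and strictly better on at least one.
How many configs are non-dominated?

P1: not dominated (best read latency).
P2: dominated by P5 (write latency 68.3≤96.4, cost 72≤109, read latency 33.3≤35.2).
P3: dominated by P4 (write latency 16.0≤76.0, cost 783≤1652, read latency 7.6≤10.0).
P4: not dominated (best write latency).
P5: not dominated (best cost).
P6: not dominated.
P7: dominated by P4 (write latency 16.0≤62.3, cost 783≤1719, read latency 7.6≤11.9).
P8: dominated by P4 (write latency 16.0≤58.1, cost 783≤882, read latency 7.6≤16.6).
Pareto-optimal: P1, P4, P5, P6 → 4.

4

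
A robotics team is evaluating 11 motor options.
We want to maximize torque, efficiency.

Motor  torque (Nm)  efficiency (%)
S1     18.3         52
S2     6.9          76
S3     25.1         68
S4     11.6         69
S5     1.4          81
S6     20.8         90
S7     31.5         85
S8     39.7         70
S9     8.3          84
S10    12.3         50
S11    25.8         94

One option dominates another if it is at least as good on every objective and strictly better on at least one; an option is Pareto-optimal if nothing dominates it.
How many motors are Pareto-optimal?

S1: dominated by S3 (torque 25.1≥18.3, efficiency 68≥52).
S2: dominated by S6 (torque 20.8≥6.9, efficiency 90≥76).
S3: dominated by S7 (torque 31.5≥25.1, efficiency 85≥68).
S4: dominated by S6 (torque 20.8≥11.6, efficiency 90≥69).
S5: dominated by S6 (torque 20.8≥1.4, efficiency 90≥81).
S6: dominated by S11 (torque 25.8≥20.8, efficiency 94≥90).
S7: not dominated.
S8: not dominated (best torque).
S9: dominated by S6 (torque 20.8≥8.3, efficiency 90≥84).
S10: dominated by S1 (torque 18.3≥12.3, efficiency 52≥50).
S11: not dominated (best efficiency).
Pareto-optimal: S7, S8, S11 → 3.

3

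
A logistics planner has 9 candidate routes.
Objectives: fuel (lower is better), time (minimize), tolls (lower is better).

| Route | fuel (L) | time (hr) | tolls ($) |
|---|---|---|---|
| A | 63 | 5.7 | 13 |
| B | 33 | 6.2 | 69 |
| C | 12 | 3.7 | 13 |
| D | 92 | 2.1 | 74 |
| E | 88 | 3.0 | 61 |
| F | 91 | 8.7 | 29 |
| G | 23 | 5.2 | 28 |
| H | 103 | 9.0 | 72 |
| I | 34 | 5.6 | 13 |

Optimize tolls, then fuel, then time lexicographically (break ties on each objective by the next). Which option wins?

First minimize tolls: best is 13, kept {A, C, I}.
Then minimize fuel: best is 12, kept {C}.

C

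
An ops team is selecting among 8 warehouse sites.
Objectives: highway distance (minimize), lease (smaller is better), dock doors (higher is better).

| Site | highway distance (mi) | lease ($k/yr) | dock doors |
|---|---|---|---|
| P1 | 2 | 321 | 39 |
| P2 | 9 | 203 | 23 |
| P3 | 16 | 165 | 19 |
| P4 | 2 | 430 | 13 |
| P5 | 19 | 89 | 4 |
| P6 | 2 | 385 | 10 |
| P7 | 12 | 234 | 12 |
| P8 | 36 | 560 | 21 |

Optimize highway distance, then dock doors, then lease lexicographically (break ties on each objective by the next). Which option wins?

P1

First minimize highway distance: best is 2, kept {P1, P4, P6}.
Then maximize dock doors: best is 39, kept {P1}.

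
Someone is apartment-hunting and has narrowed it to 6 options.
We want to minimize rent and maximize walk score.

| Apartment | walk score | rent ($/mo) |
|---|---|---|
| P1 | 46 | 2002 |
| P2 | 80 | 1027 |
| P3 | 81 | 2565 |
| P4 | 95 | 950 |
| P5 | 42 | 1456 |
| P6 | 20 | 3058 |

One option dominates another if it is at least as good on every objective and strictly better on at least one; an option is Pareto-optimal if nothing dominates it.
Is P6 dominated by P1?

P1 vs P6: walk score 46≥20, rent 2002≤3058 — P1 is at least as good on every objective with at least one strict improvement.

Yes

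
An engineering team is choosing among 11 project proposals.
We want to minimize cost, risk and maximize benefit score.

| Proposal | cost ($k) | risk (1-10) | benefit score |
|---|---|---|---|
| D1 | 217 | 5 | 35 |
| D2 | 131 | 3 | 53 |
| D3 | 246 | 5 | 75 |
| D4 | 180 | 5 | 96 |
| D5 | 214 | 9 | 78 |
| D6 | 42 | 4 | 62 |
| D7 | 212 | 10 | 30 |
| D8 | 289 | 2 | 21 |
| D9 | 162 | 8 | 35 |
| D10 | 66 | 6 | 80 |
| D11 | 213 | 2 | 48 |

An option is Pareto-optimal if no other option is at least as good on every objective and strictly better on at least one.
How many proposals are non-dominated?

5

D1: dominated by D2 (cost 131≤217, risk 3≤5, benefit score 53≥35).
D2: not dominated.
D3: dominated by D4 (cost 180≤246, risk 5≤5, benefit score 96≥75).
D4: not dominated (best benefit score).
D5: dominated by D4 (cost 180≤214, risk 5≤9, benefit score 96≥78).
D6: not dominated (best cost).
D7: dominated by D2 (cost 131≤212, risk 3≤10, benefit score 53≥30).
D8: dominated by D11 (cost 213≤289, risk 2≤2, benefit score 48≥21).
D9: dominated by D2 (cost 131≤162, risk 3≤8, benefit score 53≥35).
D10: not dominated.
D11: not dominated.
Pareto-optimal: D2, D4, D6, D10, D11 → 5.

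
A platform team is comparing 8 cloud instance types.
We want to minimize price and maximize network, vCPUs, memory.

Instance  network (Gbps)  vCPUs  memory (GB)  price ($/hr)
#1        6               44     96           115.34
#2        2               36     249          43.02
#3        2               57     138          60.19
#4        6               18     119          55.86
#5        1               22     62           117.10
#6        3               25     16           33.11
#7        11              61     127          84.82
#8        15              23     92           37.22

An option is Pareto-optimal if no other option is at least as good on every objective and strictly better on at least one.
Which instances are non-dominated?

#1: dominated by #7 (network 11≥6, vCPUs 61≥44, memory 127≥96, price 84.82≤115.34).
#2: not dominated (best memory).
#3: not dominated.
#4: not dominated.
#5: dominated by #1 (network 6≥1, vCPUs 44≥22, memory 96≥62, price 115.34≤117.10).
#6: not dominated (best price).
#7: not dominated (best vCPUs).
#8: not dominated (best network).

#2, #3, #4, #6, #7, #8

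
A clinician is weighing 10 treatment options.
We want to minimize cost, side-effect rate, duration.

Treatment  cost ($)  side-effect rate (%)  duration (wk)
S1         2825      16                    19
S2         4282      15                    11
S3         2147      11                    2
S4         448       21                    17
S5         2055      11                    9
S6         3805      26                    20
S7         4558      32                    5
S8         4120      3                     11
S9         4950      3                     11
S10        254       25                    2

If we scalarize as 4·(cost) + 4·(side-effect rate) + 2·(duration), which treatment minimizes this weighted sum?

S10

S1: 4·2825 + 4·16 + 2·19 = 11402
S2: 4·4282 + 4·15 + 2·11 = 17210
S3: 4·2147 + 4·11 + 2·2 = 8636
S4: 4·448 + 4·21 + 2·17 = 1910
S5: 4·2055 + 4·11 + 2·9 = 8282
S6: 4·3805 + 4·26 + 2·20 = 15364
S7: 4·4558 + 4·32 + 2·5 = 18370
S8: 4·4120 + 4·3 + 2·11 = 16514
S9: 4·4950 + 4·3 + 2·11 = 19834
S10: 4·254 + 4·25 + 2·2 = 1120
Lowest: S10 at 1120.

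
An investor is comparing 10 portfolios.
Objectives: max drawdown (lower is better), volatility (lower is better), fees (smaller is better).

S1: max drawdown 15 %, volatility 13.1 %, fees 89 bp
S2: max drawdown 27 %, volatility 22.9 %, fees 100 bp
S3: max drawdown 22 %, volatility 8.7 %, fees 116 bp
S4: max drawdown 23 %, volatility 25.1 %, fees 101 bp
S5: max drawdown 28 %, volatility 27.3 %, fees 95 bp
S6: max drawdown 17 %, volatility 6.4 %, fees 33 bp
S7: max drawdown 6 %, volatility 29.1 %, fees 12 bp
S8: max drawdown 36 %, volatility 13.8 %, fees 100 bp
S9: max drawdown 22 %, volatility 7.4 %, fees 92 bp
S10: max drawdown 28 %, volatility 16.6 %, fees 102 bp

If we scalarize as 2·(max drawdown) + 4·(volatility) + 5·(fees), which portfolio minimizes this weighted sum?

S7

S1: 2·15 + 4·13.1 + 5·89 = 527.4
S2: 2·27 + 4·22.9 + 5·100 = 645.6
S3: 2·22 + 4·8.7 + 5·116 = 658.8
S4: 2·23 + 4·25.1 + 5·101 = 651.4
S5: 2·28 + 4·27.3 + 5·95 = 640.2
S6: 2·17 + 4·6.4 + 5·33 = 224.6
S7: 2·6 + 4·29.1 + 5·12 = 188.4
S8: 2·36 + 4·13.8 + 5·100 = 627.2
S9: 2·22 + 4·7.4 + 5·92 = 533.6
S10: 2·28 + 4·16.6 + 5·102 = 632.4
Lowest: S7 at 188.4.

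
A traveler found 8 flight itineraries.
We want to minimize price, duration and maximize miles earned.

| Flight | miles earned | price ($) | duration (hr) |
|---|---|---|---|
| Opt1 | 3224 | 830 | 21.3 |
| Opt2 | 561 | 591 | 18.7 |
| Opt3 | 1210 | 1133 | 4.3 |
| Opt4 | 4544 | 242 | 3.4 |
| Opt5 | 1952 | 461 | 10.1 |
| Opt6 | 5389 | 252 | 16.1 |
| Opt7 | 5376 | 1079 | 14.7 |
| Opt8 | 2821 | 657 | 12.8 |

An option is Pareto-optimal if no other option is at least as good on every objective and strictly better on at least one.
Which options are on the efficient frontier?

Opt4, Opt6, Opt7

Opt1: dominated by Opt4 (miles earned 4544≥3224, price 242≤830, duration 3.4≤21.3).
Opt2: dominated by Opt4 (miles earned 4544≥561, price 242≤591, duration 3.4≤18.7).
Opt3: dominated by Opt4 (miles earned 4544≥1210, price 242≤1133, duration 3.4≤4.3).
Opt4: not dominated (best price).
Opt5: dominated by Opt4 (miles earned 4544≥1952, price 242≤461, duration 3.4≤10.1).
Opt6: not dominated (best miles earned).
Opt7: not dominated.
Opt8: dominated by Opt4 (miles earned 4544≥2821, price 242≤657, duration 3.4≤12.8).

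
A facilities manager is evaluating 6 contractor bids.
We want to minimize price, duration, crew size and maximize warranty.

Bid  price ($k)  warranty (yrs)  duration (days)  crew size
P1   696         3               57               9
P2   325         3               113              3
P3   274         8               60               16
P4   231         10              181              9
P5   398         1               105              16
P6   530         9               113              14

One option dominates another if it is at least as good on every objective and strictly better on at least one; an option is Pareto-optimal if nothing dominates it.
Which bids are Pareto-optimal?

P1, P2, P3, P4, P6

P1: not dominated (best duration).
P2: not dominated (best crew size).
P3: not dominated.
P4: not dominated (best price).
P5: dominated by P3 (price 274≤398, warranty 8≥1, duration 60≤105, crew size 16≤16).
P6: not dominated.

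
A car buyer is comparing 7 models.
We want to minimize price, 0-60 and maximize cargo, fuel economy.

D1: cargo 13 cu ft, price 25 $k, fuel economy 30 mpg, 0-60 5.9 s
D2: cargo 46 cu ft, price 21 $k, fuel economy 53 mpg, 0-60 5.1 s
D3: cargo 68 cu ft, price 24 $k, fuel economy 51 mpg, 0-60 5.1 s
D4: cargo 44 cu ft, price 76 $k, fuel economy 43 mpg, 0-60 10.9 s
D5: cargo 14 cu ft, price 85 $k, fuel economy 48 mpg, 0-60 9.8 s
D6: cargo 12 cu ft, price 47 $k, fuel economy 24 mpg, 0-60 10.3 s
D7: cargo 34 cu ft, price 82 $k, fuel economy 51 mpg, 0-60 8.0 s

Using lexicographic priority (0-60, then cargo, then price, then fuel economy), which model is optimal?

First minimize 0-60: best is 5.1, kept {D2, D3}.
Then maximize cargo: best is 68, kept {D3}.

D3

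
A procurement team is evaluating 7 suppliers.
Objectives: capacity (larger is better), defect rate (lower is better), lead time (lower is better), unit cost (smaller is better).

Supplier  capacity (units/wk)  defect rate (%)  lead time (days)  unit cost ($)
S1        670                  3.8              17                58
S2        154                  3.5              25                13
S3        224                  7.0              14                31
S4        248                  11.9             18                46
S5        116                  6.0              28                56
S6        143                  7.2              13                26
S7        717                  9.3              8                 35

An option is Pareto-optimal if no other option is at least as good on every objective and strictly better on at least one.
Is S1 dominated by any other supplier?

No

S2: worse on capacity (154 vs 670).
S3: worse on capacity (224 vs 670).
S4: worse on capacity (248 vs 670).
S5: worse on capacity (116 vs 670).
S6: worse on capacity (143 vs 670).
S7: worse on defect rate (9.3 vs 3.8).
No option is at least as good as S1 on every objective and strictly better on one.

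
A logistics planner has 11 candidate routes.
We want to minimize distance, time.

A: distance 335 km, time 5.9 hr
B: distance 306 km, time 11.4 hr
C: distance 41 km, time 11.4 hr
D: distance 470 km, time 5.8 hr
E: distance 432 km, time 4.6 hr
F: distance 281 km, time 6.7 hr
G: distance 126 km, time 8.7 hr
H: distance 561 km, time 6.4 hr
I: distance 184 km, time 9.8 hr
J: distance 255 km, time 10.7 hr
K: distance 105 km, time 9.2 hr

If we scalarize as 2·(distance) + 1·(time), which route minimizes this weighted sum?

C

A: 2·335 + 1·5.9 = 675.9
B: 2·306 + 1·11.4 = 623.4
C: 2·41 + 1·11.4 = 93.4
D: 2·470 + 1·5.8 = 945.8
E: 2·432 + 1·4.6 = 868.6
F: 2·281 + 1·6.7 = 568.7
G: 2·126 + 1·8.7 = 260.7
H: 2·561 + 1·6.4 = 1128.4
I: 2·184 + 1·9.8 = 377.8
J: 2·255 + 1·10.7 = 520.7
K: 2·105 + 1·9.2 = 219.2
Lowest: C at 93.4.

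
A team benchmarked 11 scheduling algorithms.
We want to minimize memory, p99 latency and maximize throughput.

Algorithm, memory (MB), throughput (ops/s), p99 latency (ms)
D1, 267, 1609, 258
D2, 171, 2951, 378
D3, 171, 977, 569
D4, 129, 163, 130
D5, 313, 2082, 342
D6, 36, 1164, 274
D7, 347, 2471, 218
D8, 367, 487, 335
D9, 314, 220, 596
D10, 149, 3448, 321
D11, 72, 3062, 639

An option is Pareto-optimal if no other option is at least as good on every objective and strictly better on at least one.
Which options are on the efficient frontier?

D1, D4, D6, D7, D10, D11

D1: not dominated.
D2: dominated by D10 (memory 149≤171, throughput 3448≥2951, p99 latency 321≤378).
D3: dominated by D2 (memory 171≤171, throughput 2951≥977, p99 latency 378≤569).
D4: not dominated (best p99 latency).
D5: dominated by D10 (memory 149≤313, throughput 3448≥2082, p99 latency 321≤342).
D6: not dominated (best memory).
D7: not dominated.
D8: dominated by D1 (memory 267≤367, throughput 1609≥487, p99 latency 258≤335).
D9: dominated by D1 (memory 267≤314, throughput 1609≥220, p99 latency 258≤596).
D10: not dominated (best throughput).
D11: not dominated.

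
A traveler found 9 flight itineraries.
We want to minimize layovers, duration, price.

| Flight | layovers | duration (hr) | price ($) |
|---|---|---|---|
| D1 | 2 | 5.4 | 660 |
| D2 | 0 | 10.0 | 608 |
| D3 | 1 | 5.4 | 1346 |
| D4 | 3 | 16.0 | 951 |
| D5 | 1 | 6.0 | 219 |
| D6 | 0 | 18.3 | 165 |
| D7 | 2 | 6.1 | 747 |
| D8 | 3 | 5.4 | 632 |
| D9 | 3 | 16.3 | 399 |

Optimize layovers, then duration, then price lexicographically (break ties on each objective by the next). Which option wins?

D2

First minimize layovers: best is 0, kept {D2, D6}.
Then minimize duration: best is 10.0, kept {D2}.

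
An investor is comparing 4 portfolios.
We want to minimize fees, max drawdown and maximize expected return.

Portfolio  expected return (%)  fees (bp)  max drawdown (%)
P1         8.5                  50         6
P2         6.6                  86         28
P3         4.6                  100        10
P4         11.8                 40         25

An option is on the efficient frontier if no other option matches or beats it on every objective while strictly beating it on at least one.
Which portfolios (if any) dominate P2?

P1, P4

P1: expected return 8.5≥6.6, fees 50≤86, max drawdown 6≤28 — dominates P2.
P4: expected return 11.8≥6.6, fees 40≤86, max drawdown 25≤28 — dominates P2.
Others (P3) are each worse than P2 on at least one objective.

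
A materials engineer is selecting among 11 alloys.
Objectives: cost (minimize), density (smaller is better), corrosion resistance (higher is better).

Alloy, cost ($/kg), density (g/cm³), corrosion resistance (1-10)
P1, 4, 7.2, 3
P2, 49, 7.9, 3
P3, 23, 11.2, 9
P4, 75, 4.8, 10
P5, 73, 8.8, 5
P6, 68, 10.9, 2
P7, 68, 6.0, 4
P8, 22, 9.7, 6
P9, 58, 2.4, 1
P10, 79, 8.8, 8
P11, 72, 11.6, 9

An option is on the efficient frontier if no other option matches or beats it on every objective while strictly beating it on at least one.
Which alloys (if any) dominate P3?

P1: worse on corrosion resistance (3 vs 9).
P2: worse on cost (49 vs 23).
P4: worse on cost (75 vs 23).
P5: worse on cost (73 vs 23).
P6: worse on cost (68 vs 23).
P7: worse on cost (68 vs 23).
P8: worse on corrosion resistance (6 vs 9).
P9: worse on cost (58 vs 23).
P10: worse on cost (79 vs 23).
P11: worse on cost (72 vs 23).
No option dominates P3.

none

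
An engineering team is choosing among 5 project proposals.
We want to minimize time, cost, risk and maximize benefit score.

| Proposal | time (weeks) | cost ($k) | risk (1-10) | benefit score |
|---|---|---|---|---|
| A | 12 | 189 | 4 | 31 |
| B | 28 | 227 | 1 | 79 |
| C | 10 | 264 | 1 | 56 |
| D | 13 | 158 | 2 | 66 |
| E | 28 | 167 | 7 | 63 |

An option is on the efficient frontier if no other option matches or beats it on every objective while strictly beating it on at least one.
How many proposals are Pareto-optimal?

A: not dominated.
B: not dominated (best benefit score).
C: not dominated (best time).
D: not dominated (best cost).
E: dominated by D (time 13≤28, cost 158≤167, risk 2≤7, benefit score 66≥63).
Pareto-optimal: A, B, C, D → 4.

4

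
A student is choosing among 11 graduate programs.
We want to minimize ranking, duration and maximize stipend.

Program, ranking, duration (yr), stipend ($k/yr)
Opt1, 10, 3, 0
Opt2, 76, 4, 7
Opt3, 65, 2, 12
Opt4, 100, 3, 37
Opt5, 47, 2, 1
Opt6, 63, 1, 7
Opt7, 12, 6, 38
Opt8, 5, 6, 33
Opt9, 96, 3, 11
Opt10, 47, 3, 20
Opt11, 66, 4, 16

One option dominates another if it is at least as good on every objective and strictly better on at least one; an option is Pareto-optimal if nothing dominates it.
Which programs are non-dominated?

Opt1: not dominated.
Opt2: dominated by Opt3 (ranking 65≤76, duration 2≤4, stipend 12≥7).
Opt3: not dominated.
Opt4: not dominated.
Opt5: not dominated.
Opt6: not dominated (best duration).
Opt7: not dominated (best stipend).
Opt8: not dominated (best ranking).
Opt9: dominated by Opt3 (ranking 65≤96, duration 2≤3, stipend 12≥11).
Opt10: not dominated.
Opt11: dominated by Opt10 (ranking 47≤66, duration 3≤4, stipend 20≥16).

Opt1, Opt3, Opt4, Opt5, Opt6, Opt7, Opt8, Opt10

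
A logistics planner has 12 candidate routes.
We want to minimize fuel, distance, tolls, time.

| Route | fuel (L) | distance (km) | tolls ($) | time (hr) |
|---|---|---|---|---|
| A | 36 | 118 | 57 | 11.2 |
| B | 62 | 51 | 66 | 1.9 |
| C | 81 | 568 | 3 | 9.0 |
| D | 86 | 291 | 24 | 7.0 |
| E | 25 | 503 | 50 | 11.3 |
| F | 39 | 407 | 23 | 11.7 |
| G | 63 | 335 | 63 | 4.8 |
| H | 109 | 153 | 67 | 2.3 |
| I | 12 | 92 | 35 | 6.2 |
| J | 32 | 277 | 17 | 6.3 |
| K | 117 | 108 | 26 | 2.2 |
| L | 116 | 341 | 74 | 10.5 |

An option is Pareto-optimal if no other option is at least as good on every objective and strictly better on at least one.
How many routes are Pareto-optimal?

6

A: dominated by I (fuel 12≤36, distance 92≤118, tolls 35≤57, time 6.2≤11.2).
B: not dominated (best distance).
C: not dominated (best tolls).
D: dominated by J (fuel 32≤86, distance 277≤291, tolls 17≤24, time 6.3≤7.0).
E: dominated by I (fuel 12≤25, distance 92≤503, tolls 35≤50, time 6.2≤11.3).
F: dominated by J (fuel 32≤39, distance 277≤407, tolls 17≤23, time 6.3≤11.7).
G: not dominated.
H: dominated by B (fuel 62≤109, distance 51≤153, tolls 66≤67, time 1.9≤2.3).
I: not dominated (best fuel).
J: not dominated.
K: not dominated.
L: dominated by B (fuel 62≤116, distance 51≤341, tolls 66≤74, time 1.9≤10.5).
Pareto-optimal: B, C, G, I, J, K → 6.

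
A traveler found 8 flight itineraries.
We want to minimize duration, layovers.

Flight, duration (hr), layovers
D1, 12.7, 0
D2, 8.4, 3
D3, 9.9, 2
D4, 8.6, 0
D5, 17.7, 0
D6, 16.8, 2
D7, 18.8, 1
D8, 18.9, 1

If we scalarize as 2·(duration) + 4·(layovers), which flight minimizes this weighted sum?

D1: 2·12.7 + 4·0 = 25.4
D2: 2·8.4 + 4·3 = 28.8
D3: 2·9.9 + 4·2 = 27.8
D4: 2·8.6 + 4·0 = 17.2
D5: 2·17.7 + 4·0 = 35.4
D6: 2·16.8 + 4·2 = 41.6
D7: 2·18.8 + 4·1 = 41.6
D8: 2·18.9 + 4·1 = 41.8
Lowest: D4 at 17.2.

D4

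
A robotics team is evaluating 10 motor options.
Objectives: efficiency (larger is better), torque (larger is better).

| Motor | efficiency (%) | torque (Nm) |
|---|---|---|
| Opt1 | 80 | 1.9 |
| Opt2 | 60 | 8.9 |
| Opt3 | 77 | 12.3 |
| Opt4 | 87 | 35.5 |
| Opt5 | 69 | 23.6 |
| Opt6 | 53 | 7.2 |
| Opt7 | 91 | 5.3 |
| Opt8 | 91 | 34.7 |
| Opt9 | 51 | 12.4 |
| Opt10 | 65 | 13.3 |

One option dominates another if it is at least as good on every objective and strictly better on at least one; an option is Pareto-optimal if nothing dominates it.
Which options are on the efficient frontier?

Opt1: dominated by Opt4 (efficiency 87≥80, torque 35.5≥1.9).
Opt2: dominated by Opt3 (efficiency 77≥60, torque 12.3≥8.9).
Opt3: dominated by Opt4 (efficiency 87≥77, torque 35.5≥12.3).
Opt4: not dominated (best torque).
Opt5: dominated by Opt4 (efficiency 87≥69, torque 35.5≥23.6).
Opt6: dominated by Opt2 (efficiency 60≥53, torque 8.9≥7.2).
Opt7: dominated by Opt8 (efficiency 91≥91, torque 34.7≥5.3).
Opt8: not dominated.
Opt9: dominated by Opt4 (efficiency 87≥51, torque 35.5≥12.4).
Opt10: dominated by Opt4 (efficiency 87≥65, torque 35.5≥13.3).

Opt4, Opt8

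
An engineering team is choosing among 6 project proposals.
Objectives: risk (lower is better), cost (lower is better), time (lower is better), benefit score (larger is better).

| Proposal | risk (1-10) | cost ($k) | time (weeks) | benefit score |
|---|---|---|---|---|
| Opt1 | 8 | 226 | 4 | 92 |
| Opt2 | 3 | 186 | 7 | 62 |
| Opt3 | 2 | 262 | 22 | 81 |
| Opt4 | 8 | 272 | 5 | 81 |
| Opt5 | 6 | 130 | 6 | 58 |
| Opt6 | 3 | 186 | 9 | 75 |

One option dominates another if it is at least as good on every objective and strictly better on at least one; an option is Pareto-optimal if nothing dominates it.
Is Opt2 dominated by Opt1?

Opt1 vs Opt2: Opt1 is worse on risk (8 vs 3), so it does not dominate Opt2.

No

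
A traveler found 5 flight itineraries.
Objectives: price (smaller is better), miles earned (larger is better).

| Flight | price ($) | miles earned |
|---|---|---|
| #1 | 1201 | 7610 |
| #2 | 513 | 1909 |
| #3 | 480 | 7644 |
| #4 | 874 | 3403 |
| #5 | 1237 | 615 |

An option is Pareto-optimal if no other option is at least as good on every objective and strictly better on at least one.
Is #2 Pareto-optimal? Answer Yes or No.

No

#3 vs #2: price 480≤513, miles earned 7644≥1909 — #3 is at least as good on every objective and strictly better on at least one, so #3 dominates #2.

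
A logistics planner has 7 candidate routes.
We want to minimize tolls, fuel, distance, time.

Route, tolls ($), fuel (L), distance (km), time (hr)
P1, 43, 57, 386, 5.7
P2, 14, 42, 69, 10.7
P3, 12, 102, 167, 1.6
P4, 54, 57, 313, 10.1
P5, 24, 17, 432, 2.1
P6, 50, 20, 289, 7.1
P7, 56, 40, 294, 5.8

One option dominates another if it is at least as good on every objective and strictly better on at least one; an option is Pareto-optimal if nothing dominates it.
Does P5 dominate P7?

P5 vs P7: P5 is worse on distance (432 vs 294), so it does not dominate P7.

No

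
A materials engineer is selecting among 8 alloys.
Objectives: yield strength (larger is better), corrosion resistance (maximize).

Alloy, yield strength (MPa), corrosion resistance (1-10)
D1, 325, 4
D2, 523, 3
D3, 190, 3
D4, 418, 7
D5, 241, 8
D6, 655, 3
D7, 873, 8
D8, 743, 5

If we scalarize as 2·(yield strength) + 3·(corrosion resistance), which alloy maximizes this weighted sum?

D1: 2·325 + 3·4 = 662
D2: 2·523 + 3·3 = 1055
D3: 2·190 + 3·3 = 389
D4: 2·418 + 3·7 = 857
D5: 2·241 + 3·8 = 506
D6: 2·655 + 3·3 = 1319
D7: 2·873 + 3·8 = 1770
D8: 2·743 + 3·5 = 1501
Highest: D7 at 1770.

D7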